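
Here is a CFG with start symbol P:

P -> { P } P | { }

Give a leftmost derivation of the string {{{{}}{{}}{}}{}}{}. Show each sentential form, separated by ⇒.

P ⇒ {P}P ⇒ {{P}P}P ⇒ {{{P}P}P}P ⇒ {{{{}}P}P}P ⇒ {{{{}}{P}P}P}P ⇒ {{{{}}{{}}P}P}P ⇒ {{{{}}{{}}{}}P}P ⇒ {{{{}}{{}}{}}{}}P ⇒ {{{{}}{{}}{}}{}}{}

P ⇒ {P}P   [P -> { P } P]
{P}P ⇒ {{P}P}P   [P -> { P } P]
{{P}P}P ⇒ {{{P}P}P}P   [P -> { P } P]
{{{P}P}P}P ⇒ {{{{}}P}P}P   [P -> { }]
{{{{}}P}P}P ⇒ {{{{}}{P}P}P}P   [P -> { P } P]
{{{{}}{P}P}P}P ⇒ {{{{}}{{}}P}P}P   [P -> { }]
{{{{}}{{}}P}P}P ⇒ {{{{}}{{}}{}}P}P   [P -> { }]
{{{{}}{{}}{}}P}P ⇒ {{{{}}{{}}{}}{}}P   [P -> { }]
{{{{}}{{}}{}}{}}P ⇒ {{{{}}{{}}{}}{}}{}   [P -> { }]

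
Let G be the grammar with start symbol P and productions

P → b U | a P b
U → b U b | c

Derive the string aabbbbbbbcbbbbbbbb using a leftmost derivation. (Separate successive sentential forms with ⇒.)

P ⇒ aPb ⇒ aaPbb ⇒ aabUbb ⇒ aabbUbbb ⇒ aabbbUbbbb ⇒ aabbbbUbbbbb ⇒ aabbbbbUbbbbbb ⇒ aabbbbbbUbbbbbbb ⇒ aabbbbbbbUbbbbbbbb ⇒ aabbbbbbbcbbbbbbbb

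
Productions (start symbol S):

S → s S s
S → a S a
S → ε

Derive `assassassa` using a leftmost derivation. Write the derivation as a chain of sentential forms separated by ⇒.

S ⇒ aSa ⇒ asSsa ⇒ assSssa ⇒ assaSassa ⇒ assasSsassa ⇒ assassassa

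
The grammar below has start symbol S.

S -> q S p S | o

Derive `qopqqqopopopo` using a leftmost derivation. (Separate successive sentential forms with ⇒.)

S ⇒ qSpS   [S -> q S p S]
qSpS ⇒ qopS   [S -> o]
qopS ⇒ qopqSpS   [S -> q S p S]
qopqSpS ⇒ qopqqSpSpS   [S -> q S p S]
qopqqSpSpS ⇒ qopqqqSpSpSpS   [S -> q S p S]
qopqqqSpSpSpS ⇒ qopqqqopSpSpS   [S -> o]
qopqqqopSpSpS ⇒ qopqqqopopSpS   [S -> o]
qopqqqopopSpS ⇒ qopqqqopopopS   [S -> o]
qopqqqopopopS ⇒ qopqqqopopopo   [S -> o]

S ⇒ qSpS ⇒ qopS ⇒ qopqSpS ⇒ qopqqSpSpS ⇒ qopqqqSpSpSpS ⇒ qopqqqopSpSpS ⇒ qopqqqopopSpS ⇒ qopqqqopopopS ⇒ qopqqqopopopo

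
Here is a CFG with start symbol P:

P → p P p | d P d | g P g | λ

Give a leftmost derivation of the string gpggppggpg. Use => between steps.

P => gPg => gpPpg => gpgPgpg => gpggPggpg => gpggpPpggpg => gpggppggpg

P => gPg   [P → g P g]
gPg => gpPpg   [P → p P p]
gpPpg => gpgPgpg   [P → g P g]
gpgPgpg => gpggPggpg   [P → g P g]
gpggPggpg => gpggpPpggpg   [P → p P p]
gpggpPpggpg => gpggppggpg   [P → λ]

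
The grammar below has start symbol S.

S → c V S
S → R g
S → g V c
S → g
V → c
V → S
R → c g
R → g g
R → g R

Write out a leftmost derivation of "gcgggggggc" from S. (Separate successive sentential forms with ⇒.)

S ⇒ gVc ⇒ gSc ⇒ gcVSc ⇒ gcSSc ⇒ gcgSc ⇒ gcgRgc ⇒ gcggRgc ⇒ gcgggRgc ⇒ gcggggRgc ⇒ gcgggggggc

S ⇒ gVc   [S → g V c]
gVc ⇒ gSc   [V → S]
gSc ⇒ gcVSc   [S → c V S]
gcVSc ⇒ gcSSc   [V → S]
gcSSc ⇒ gcgSc   [S → g]
gcgSc ⇒ gcgRgc   [S → R g]
gcgRgc ⇒ gcggRgc   [R → g R]
gcggRgc ⇒ gcgggRgc   [R → g R]
gcgggRgc ⇒ gcggggRgc   [R → g R]
gcggggRgc ⇒ gcgggggggc   [R → g g]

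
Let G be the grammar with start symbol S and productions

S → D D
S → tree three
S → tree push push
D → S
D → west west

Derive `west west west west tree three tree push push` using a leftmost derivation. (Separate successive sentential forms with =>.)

S => D D   [S → D D]
D D => west west D   [D → west west]
west west D => west west S   [D → S]
west west S => west west D D   [S → D D]
west west D D => west west S D   [D → S]
west west S D => west west D D D   [S → D D]
west west D D D => west west west west D D   [D → west west]
west west west west D D => west west west west S D   [D → S]
west west west west S D => west west west west tree three D   [S → tree three]
west west west west tree three D => west west west west tree three S   [D → S]
west west west west tree three S => west west west west tree three tree push push   [S → tree push push]

S => D D => west west D => west west S => west west D D => west west S D => west west D D D => west west west west D D => west west west west S D => west west west west tree three D => west west west west tree three S => west west west west tree three tree push push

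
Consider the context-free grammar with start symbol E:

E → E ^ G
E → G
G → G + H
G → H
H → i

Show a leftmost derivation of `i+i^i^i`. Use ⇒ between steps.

E⇒E^G⇒E^G^G⇒G^G^G⇒G+H^G^G⇒H+H^G^G⇒i+H^G^G⇒i+i^G^G⇒i+i^H^G⇒i+i^i^G⇒i+i^i^H⇒i+i^i^i

E ⇒ E^G   [E → E ^ G]
E^G ⇒ E^G^G   [E → E ^ G]
E^G^G ⇒ G^G^G   [E → G]
G^G^G ⇒ G+H^G^G   [G → G + H]
G+H^G^G ⇒ H+H^G^G   [G → H]
H+H^G^G ⇒ i+H^G^G   [H → i]
i+H^G^G ⇒ i+i^G^G   [H → i]
i+i^G^G ⇒ i+i^H^G   [G → H]
i+i^H^G ⇒ i+i^i^G   [H → i]
i+i^i^G ⇒ i+i^i^H   [G → H]
i+i^i^H ⇒ i+i^i^i   [H → i]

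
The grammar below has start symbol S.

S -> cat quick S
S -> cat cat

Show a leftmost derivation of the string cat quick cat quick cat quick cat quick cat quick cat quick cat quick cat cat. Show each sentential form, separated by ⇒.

S ⇒ cat quick S ⇒ cat quick cat quick S ⇒ cat quick cat quick cat quick S ⇒ cat quick cat quick cat quick cat quick S ⇒ cat quick cat quick cat quick cat quick cat quick S ⇒ cat quick cat quick cat quick cat quick cat quick cat quick S ⇒ cat quick cat quick cat quick cat quick cat quick cat quick cat quick S ⇒ cat quick cat quick cat quick cat quick cat quick cat quick cat quick cat cat

S ⇒ cat quick S   [S -> cat quick S]
cat quick S ⇒ cat quick cat quick S   [S -> cat quick S]
cat quick cat quick S ⇒ cat quick cat quick cat quick S   [S -> cat quick S]
cat quick cat quick cat quick S ⇒ cat quick cat quick cat quick cat quick S   [S -> cat quick S]
cat quick cat quick cat quick cat quick S ⇒ cat quick cat quick cat quick cat quick cat quick S   [S -> cat quick S]
cat quick cat quick cat quick cat quick cat quick S ⇒ cat quick cat quick cat quick cat quick cat quick cat quick S   [S -> cat quick S]
cat quick cat quick cat quick cat quick cat quick cat quick S ⇒ cat quick cat quick cat quick cat quick cat quick cat quick cat quick S   [S -> cat quick S]
cat quick cat quick cat quick cat quick cat quick cat quick cat quick S ⇒ cat quick cat quick cat quick cat quick cat quick cat quick cat quick cat cat   [S -> cat cat]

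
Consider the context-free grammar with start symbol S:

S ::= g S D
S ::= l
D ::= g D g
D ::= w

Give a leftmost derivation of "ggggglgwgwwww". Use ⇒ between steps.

S ⇒ gSD ⇒ ggSDD ⇒ gggSDDD ⇒ ggggSDDDD ⇒ gggggSDDDDD ⇒ ggggglDDDDD ⇒ ggggglgDgDDDD ⇒ ggggglgwgDDDD ⇒ ggggglgwgwDDD ⇒ ggggglgwgwwDD ⇒ ggggglgwgwwwD ⇒ ggggglgwgwwww

S ⇒ gSD   [S ::= g S D]
gSD ⇒ ggSDD   [S ::= g S D]
ggSDD ⇒ gggSDDD   [S ::= g S D]
gggSDDD ⇒ ggggSDDDD   [S ::= g S D]
ggggSDDDD ⇒ gggggSDDDDD   [S ::= g S D]
gggggSDDDDD ⇒ ggggglDDDDD   [S ::= l]
ggggglDDDDD ⇒ ggggglgDgDDDD   [D ::= g D g]
ggggglgDgDDDD ⇒ ggggglgwgDDDD   [D ::= w]
ggggglgwgDDDD ⇒ ggggglgwgwDDD   [D ::= w]
ggggglgwgwDDD ⇒ ggggglgwgwwDD   [D ::= w]
ggggglgwgwwDD ⇒ ggggglgwgwwwD   [D ::= w]
ggggglgwgwwwD ⇒ ggggglgwgwwww   [D ::= w]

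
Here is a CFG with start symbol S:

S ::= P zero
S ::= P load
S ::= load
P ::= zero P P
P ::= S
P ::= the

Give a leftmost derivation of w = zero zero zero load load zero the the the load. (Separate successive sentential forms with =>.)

S => P load => zero P P load => zero zero P P P load => zero zero zero P P P P load => zero zero zero S P P P load => zero zero zero load P P P load => zero zero zero load S P P load => zero zero zero load load P P load => zero zero zero load load zero P P P load => zero zero zero load load zero the P P load => zero zero zero load load zero the the P load => zero zero zero load load zero the the the load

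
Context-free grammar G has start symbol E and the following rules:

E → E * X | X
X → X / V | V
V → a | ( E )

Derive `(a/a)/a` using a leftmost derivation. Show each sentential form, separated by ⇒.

E⇒X⇒X/V⇒V/V⇒(E)/V⇒(X)/V⇒(X/V)/V⇒(V/V)/V⇒(a/V)/V⇒(a/a)/V⇒(a/a)/a

E ⇒ X   [E → X]
X ⇒ X/V   [X → X / V]
X/V ⇒ V/V   [X → V]
V/V ⇒ (E)/V   [V → ( E )]
(E)/V ⇒ (X)/V   [E → X]
(X)/V ⇒ (X/V)/V   [X → X / V]
(X/V)/V ⇒ (V/V)/V   [X → V]
(V/V)/V ⇒ (a/V)/V   [V → a]
(a/V)/V ⇒ (a/a)/V   [V → a]
(a/a)/V ⇒ (a/a)/a   [V → a]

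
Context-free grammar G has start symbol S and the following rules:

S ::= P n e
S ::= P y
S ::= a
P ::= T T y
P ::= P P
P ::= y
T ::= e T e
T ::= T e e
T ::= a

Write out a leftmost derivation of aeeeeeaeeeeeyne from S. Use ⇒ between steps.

S ⇒ Pne   [S ::= P n e]
Pne ⇒ TTyne   [P ::= T T y]
TTyne ⇒ aTyne   [T ::= a]
aTyne ⇒ aeTeyne   [T ::= e T e]
aeTeyne ⇒ aeeTeeyne   [T ::= e T e]
aeeTeeyne ⇒ aeeeTeeeyne   [T ::= e T e]
aeeeTeeeyne ⇒ aeeeeTeeeeyne   [T ::= e T e]
aeeeeTeeeeyne ⇒ aeeeeeTeeeeeyne   [T ::= e T e]
aeeeeeTeeeeeyne ⇒ aeeeeeaeeeeeyne   [T ::= a]

S ⇒ Pne ⇒ TTyne ⇒ aTyne ⇒ aeTeyne ⇒ aeeTeeyne ⇒ aeeeTeeeyne ⇒ aeeeeTeeeeyne ⇒ aeeeeeTeeeeeyne ⇒ aeeeeeaeeeeeyne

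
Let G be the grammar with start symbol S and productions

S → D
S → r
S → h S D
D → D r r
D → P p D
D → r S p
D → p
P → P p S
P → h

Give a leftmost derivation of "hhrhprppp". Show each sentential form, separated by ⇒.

S⇒hSD⇒hhSDD⇒hhrDD⇒hhrPpDD⇒hhrhpDD⇒hhrhprSpD⇒hhrhprDpD⇒hhrhprppD⇒hhrhprppp

S ⇒ hSD   [S → h S D]
hSD ⇒ hhSDD   [S → h S D]
hhSDD ⇒ hhrDD   [S → r]
hhrDD ⇒ hhrPpDD   [D → P p D]
hhrPpDD ⇒ hhrhpDD   [P → h]
hhrhpDD ⇒ hhrhprSpD   [D → r S p]
hhrhprSpD ⇒ hhrhprDpD   [S → D]
hhrhprDpD ⇒ hhrhprppD   [D → p]
hhrhprppD ⇒ hhrhprppp   [D → p]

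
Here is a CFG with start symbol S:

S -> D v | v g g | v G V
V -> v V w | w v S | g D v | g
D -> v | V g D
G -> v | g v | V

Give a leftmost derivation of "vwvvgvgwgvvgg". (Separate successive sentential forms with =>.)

S=>vGV=>vVV=>vwvSV=>vwvvGVV=>vwvvVVV=>vwvvgDvVV=>vwvvgVgDvVV=>vwvvgvVwgDvVV=>vwvvgvgwgDvVV=>vwvvgvgwgvvVV=>vwvvgvgwgvvgV=>vwvvgvgwgvvgg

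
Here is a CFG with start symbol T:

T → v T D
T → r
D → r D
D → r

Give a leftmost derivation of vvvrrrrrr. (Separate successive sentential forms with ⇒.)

T⇒vTD⇒vvTDD⇒vvvTDDD⇒vvvrDDD⇒vvvrrDD⇒vvvrrrDD⇒vvvrrrrDD⇒vvvrrrrrD⇒vvvrrrrrr

T ⇒ vTD   [T → v T D]
vTD ⇒ vvTDD   [T → v T D]
vvTDD ⇒ vvvTDDD   [T → v T D]
vvvTDDD ⇒ vvvrDDD   [T → r]
vvvrDDD ⇒ vvvrrDD   [D → r]
vvvrrDD ⇒ vvvrrrDD   [D → r D]
vvvrrrDD ⇒ vvvrrrrDD   [D → r D]
vvvrrrrDD ⇒ vvvrrrrrD   [D → r]
vvvrrrrrD ⇒ vvvrrrrrr   [D → r]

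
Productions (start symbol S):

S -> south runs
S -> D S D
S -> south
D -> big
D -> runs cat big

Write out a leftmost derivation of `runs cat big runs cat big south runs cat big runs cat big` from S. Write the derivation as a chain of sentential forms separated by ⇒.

S ⇒ D S D ⇒ runs cat big S D ⇒ runs cat big D S D D ⇒ runs cat big runs cat big S D D ⇒ runs cat big runs cat big south D D ⇒ runs cat big runs cat big south runs cat big D ⇒ runs cat big runs cat big south runs cat big runs cat big

S ⇒ D S D   [S -> D S D]
D S D ⇒ runs cat big S D   [D -> runs cat big]
runs cat big S D ⇒ runs cat big D S D D   [S -> D S D]
runs cat big D S D D ⇒ runs cat big runs cat big S D D   [D -> runs cat big]
runs cat big runs cat big S D D ⇒ runs cat big runs cat big south D D   [S -> south]
runs cat big runs cat big south D D ⇒ runs cat big runs cat big south runs cat big D   [D -> runs cat big]
runs cat big runs cat big south runs cat big D ⇒ runs cat big runs cat big south runs cat big runs cat big   [D -> runs cat big]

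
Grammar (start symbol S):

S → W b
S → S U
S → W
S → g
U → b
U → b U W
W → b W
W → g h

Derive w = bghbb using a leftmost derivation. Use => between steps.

S => SU   [S → S U]
SU => WbU   [S → W b]
WbU => bWbU   [W → b W]
bWbU => bghbU   [W → g h]
bghbU => bghbb   [U → b]

S=>SU=>WbU=>bWbU=>bghbU=>bghbb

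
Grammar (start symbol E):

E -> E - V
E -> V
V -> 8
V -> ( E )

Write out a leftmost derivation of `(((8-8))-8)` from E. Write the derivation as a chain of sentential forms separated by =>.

E => V => (E) => (E-V) => (V-V) => ((E)-V) => ((V)-V) => (((E))-V) => (((E-V))-V) => (((V-V))-V) => (((8-V))-V) => (((8-8))-V) => (((8-8))-8)

E => V   [E -> V]
V => (E)   [V -> ( E )]
(E) => (E-V)   [E -> E - V]
(E-V) => (V-V)   [E -> V]
(V-V) => ((E)-V)   [V -> ( E )]
((E)-V) => ((V)-V)   [E -> V]
((V)-V) => (((E))-V)   [V -> ( E )]
(((E))-V) => (((E-V))-V)   [E -> E - V]
(((E-V))-V) => (((V-V))-V)   [E -> V]
(((V-V))-V) => (((8-V))-V)   [V -> 8]
(((8-V))-V) => (((8-8))-V)   [V -> 8]
(((8-8))-V) => (((8-8))-8)   [V -> 8]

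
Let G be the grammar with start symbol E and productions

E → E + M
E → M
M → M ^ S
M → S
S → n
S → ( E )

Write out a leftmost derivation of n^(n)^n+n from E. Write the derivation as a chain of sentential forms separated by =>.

E => E+M   [E → E + M]
E+M => M+M   [E → M]
M+M => M^S+M   [M → M ^ S]
M^S+M => M^S^S+M   [M → M ^ S]
M^S^S+M => S^S^S+M   [M → S]
S^S^S+M => n^S^S+M   [S → n]
n^S^S+M => n^(E)^S+M   [S → ( E )]
n^(E)^S+M => n^(M)^S+M   [E → M]
n^(M)^S+M => n^(S)^S+M   [M → S]
n^(S)^S+M => n^(n)^S+M   [S → n]
n^(n)^S+M => n^(n)^n+M   [S → n]
n^(n)^n+M => n^(n)^n+S   [M → S]
n^(n)^n+S => n^(n)^n+n   [S → n]

E => E+M => M+M => M^S+M => M^S^S+M => S^S^S+M => n^S^S+M => n^(E)^S+M => n^(M)^S+M => n^(S)^S+M => n^(n)^S+M => n^(n)^n+M => n^(n)^n+S => n^(n)^n+n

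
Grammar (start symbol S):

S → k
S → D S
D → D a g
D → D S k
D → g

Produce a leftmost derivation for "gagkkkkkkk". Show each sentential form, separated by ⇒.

S ⇒ DS ⇒ DSkS ⇒ DSkSkS ⇒ DSkSkSkS ⇒ DagSkSkSkS ⇒ gagSkSkSkS ⇒ gagkkSkSkS ⇒ gagkkkkSkS ⇒ gagkkkkkkS ⇒ gagkkkkkkk

S ⇒ DS   [S → D S]
DS ⇒ DSkS   [D → D S k]
DSkS ⇒ DSkSkS   [D → D S k]
DSkSkS ⇒ DSkSkSkS   [D → D S k]
DSkSkSkS ⇒ DagSkSkSkS   [D → D a g]
DagSkSkSkS ⇒ gagSkSkSkS   [D → g]
gagSkSkSkS ⇒ gagkkSkSkS   [S → k]
gagkkSkSkS ⇒ gagkkkkSkS   [S → k]
gagkkkkSkS ⇒ gagkkkkkkS   [S → k]
gagkkkkkkS ⇒ gagkkkkkkk   [S → k]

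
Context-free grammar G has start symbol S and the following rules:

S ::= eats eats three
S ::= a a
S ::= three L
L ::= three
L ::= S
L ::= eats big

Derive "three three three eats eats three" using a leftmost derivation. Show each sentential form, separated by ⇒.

S ⇒ three L   [S ::= three L]
three L ⇒ three S   [L ::= S]
three S ⇒ three three L   [S ::= three L]
three three L ⇒ three three S   [L ::= S]
three three S ⇒ three three three L   [S ::= three L]
three three three L ⇒ three three three S   [L ::= S]
three three three S ⇒ three three three eats eats three   [S ::= eats eats three]

S ⇒ three L ⇒ three S ⇒ three three L ⇒ three three S ⇒ three three three L ⇒ three three three S ⇒ three three three eats eats three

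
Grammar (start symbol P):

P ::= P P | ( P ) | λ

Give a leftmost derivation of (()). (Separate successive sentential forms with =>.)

P => PP   [P ::= P P]
PP => PPP   [P ::= P P]
PPP => PPPP   [P ::= P P]
PPPP => (P)PPP   [P ::= ( P )]
(P)PPP => ((P))PPP   [P ::= ( P )]
((P))PPP => (())PPP   [P ::= λ]
(())PPP => (())PP   [P ::= λ]
(())PP => (())P   [P ::= λ]
(())P => (())   [P ::= λ]

P=>PP=>PPP=>PPPP=>(P)PPP=>((P))PPP=>(())PPP=>(())PP=>(())P=>(())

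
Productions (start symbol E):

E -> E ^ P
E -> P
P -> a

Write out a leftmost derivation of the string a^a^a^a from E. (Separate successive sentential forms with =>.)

E=>E^P=>E^P^P=>E^P^P^P=>P^P^P^P=>a^P^P^P=>a^a^P^P=>a^a^a^P=>a^a^a^a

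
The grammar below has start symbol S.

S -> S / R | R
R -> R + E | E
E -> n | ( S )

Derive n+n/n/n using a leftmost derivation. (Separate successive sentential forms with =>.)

S => S/R => S/R/R => R/R/R => R+E/R/R => E+E/R/R => n+E/R/R => n+n/R/R => n+n/E/R => n+n/n/R => n+n/n/E => n+n/n/n

S => S/R   [S -> S / R]
S/R => S/R/R   [S -> S / R]
S/R/R => R/R/R   [S -> R]
R/R/R => R+E/R/R   [R -> R + E]
R+E/R/R => E+E/R/R   [R -> E]
E+E/R/R => n+E/R/R   [E -> n]
n+E/R/R => n+n/R/R   [E -> n]
n+n/R/R => n+n/E/R   [R -> E]
n+n/E/R => n+n/n/R   [E -> n]
n+n/n/R => n+n/n/E   [R -> E]
n+n/n/E => n+n/n/n   [E -> n]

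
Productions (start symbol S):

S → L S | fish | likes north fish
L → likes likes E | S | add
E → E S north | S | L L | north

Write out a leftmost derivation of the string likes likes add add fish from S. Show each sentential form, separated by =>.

S => L S   [S → L S]
L S => likes likes E S   [L → likes likes E]
likes likes E S => likes likes L L S   [E → L L]
likes likes L L S => likes likes add L S   [L → add]
likes likes add L S => likes likes add add S   [L → add]
likes likes add add S => likes likes add add fish   [S → fish]

S => L S => likes likes E S => likes likes L L S => likes likes add L S => likes likes add add S => likes likes add add fish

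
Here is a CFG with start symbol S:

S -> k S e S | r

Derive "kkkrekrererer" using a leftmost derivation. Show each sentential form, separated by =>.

S => kSeS   [S -> k S e S]
kSeS => kkSeSeS   [S -> k S e S]
kkSeSeS => kkkSeSeSeS   [S -> k S e S]
kkkSeSeSeS => kkkreSeSeS   [S -> r]
kkkreSeSeS => kkkrekSeSeSeS   [S -> k S e S]
kkkrekSeSeSeS => kkkrekreSeSeS   [S -> r]
kkkrekreSeSeS => kkkrekrereSeS   [S -> r]
kkkrekrereSeS => kkkrekrerereS   [S -> r]
kkkrekrerereS => kkkrekrererer   [S -> r]

S => kSeS => kkSeSeS => kkkSeSeSeS => kkkreSeSeS => kkkrekSeSeSeS => kkkrekreSeSeS => kkkrekrereSeS => kkkrekrerereS => kkkrekrererer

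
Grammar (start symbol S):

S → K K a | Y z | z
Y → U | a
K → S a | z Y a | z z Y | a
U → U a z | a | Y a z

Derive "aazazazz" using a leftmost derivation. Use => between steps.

S => Yz   [S → Y z]
Yz => Uz   [Y → U]
Uz => Yazz   [U → Y a z]
Yazz => Uazz   [Y → U]
Uazz => Yazazz   [U → Y a z]
Yazazz => Uazazz   [Y → U]
Uazazz => Uazazazz   [U → U a z]
Uazazazz => aazazazz   [U → a]

S => Yz => Uz => Yazz => Uazz => Yazazz => Uazazz => Uazazazz => aazazazz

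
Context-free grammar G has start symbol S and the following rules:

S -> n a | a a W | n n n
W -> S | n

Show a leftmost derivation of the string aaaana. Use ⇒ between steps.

S ⇒ aaW   [S -> a a W]
aaW ⇒ aaS   [W -> S]
aaS ⇒ aaaaW   [S -> a a W]
aaaaW ⇒ aaaaS   [W -> S]
aaaaS ⇒ aaaana   [S -> n a]

S ⇒ aaW ⇒ aaS ⇒ aaaaW ⇒ aaaaS ⇒ aaaana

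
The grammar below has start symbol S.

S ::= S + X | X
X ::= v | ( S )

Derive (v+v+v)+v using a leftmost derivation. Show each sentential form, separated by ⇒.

S ⇒ S+X ⇒ X+X ⇒ (S)+X ⇒ (S+X)+X ⇒ (S+X+X)+X ⇒ (X+X+X)+X ⇒ (v+X+X)+X ⇒ (v+v+X)+X ⇒ (v+v+v)+X ⇒ (v+v+v)+v

S ⇒ S+X   [S ::= S + X]
S+X ⇒ X+X   [S ::= X]
X+X ⇒ (S)+X   [X ::= ( S )]
(S)+X ⇒ (S+X)+X   [S ::= S + X]
(S+X)+X ⇒ (S+X+X)+X   [S ::= S + X]
(S+X+X)+X ⇒ (X+X+X)+X   [S ::= X]
(X+X+X)+X ⇒ (v+X+X)+X   [X ::= v]
(v+X+X)+X ⇒ (v+v+X)+X   [X ::= v]
(v+v+X)+X ⇒ (v+v+v)+X   [X ::= v]
(v+v+v)+X ⇒ (v+v+v)+v   [X ::= v]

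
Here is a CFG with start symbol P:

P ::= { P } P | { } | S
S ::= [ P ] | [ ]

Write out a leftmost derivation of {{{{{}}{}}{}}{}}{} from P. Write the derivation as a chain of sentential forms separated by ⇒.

P⇒{P}P⇒{{P}P}P⇒{{{P}P}P}P⇒{{{{P}P}P}P}P⇒{{{{{}}P}P}P}P⇒{{{{{}}{}}P}P}P⇒{{{{{}}{}}{}}P}P⇒{{{{{}}{}}{}}{}}P⇒{{{{{}}{}}{}}{}}{}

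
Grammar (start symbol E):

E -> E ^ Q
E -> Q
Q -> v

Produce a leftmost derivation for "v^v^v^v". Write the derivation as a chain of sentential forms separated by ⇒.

E ⇒ E^Q   [E -> E ^ Q]
E^Q ⇒ E^Q^Q   [E -> E ^ Q]
E^Q^Q ⇒ E^Q^Q^Q   [E -> E ^ Q]
E^Q^Q^Q ⇒ Q^Q^Q^Q   [E -> Q]
Q^Q^Q^Q ⇒ v^Q^Q^Q   [Q -> v]
v^Q^Q^Q ⇒ v^v^Q^Q   [Q -> v]
v^v^Q^Q ⇒ v^v^v^Q   [Q -> v]
v^v^v^Q ⇒ v^v^v^v   [Q -> v]

E⇒E^Q⇒E^Q^Q⇒E^Q^Q^Q⇒Q^Q^Q^Q⇒v^Q^Q^Q⇒v^v^Q^Q⇒v^v^v^Q⇒v^v^v^v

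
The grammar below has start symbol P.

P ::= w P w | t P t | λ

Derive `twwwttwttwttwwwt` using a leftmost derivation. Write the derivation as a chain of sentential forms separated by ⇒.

P⇒tPt⇒twPwt⇒twwPwwt⇒twwwPwwwt⇒twwwtPtwwwt⇒twwwttPttwwwt⇒twwwttwPwttwwwt⇒twwwttwtPtwttwwwt⇒twwwttwttwttwwwt

P ⇒ tPt   [P ::= t P t]
tPt ⇒ twPwt   [P ::= w P w]
twPwt ⇒ twwPwwt   [P ::= w P w]
twwPwwt ⇒ twwwPwwwt   [P ::= w P w]
twwwPwwwt ⇒ twwwtPtwwwt   [P ::= t P t]
twwwtPtwwwt ⇒ twwwttPttwwwt   [P ::= t P t]
twwwttPttwwwt ⇒ twwwttwPwttwwwt   [P ::= w P w]
twwwttwPwttwwwt ⇒ twwwttwtPtwttwwwt   [P ::= t P t]
twwwttwtPtwttwwwt ⇒ twwwttwttwttwwwt   [P ::= λ]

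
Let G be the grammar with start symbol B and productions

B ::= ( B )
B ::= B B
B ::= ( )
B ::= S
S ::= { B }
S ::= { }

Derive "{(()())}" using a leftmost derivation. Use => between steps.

B => S => {B} => {(B)} => {(BB)} => {(()B)} => {(()())}

B => S   [B ::= S]
S => {B}   [S ::= { B }]
{B} => {(B)}   [B ::= ( B )]
{(B)} => {(BB)}   [B ::= B B]
{(BB)} => {(()B)}   [B ::= ( )]
{(()B)} => {(()())}   [B ::= ( )]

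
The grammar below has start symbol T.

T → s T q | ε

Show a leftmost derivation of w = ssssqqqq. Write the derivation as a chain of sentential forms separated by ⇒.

T ⇒ sTq   [T → s T q]
sTq ⇒ ssTqq   [T → s T q]
ssTqq ⇒ sssTqqq   [T → s T q]
sssTqqq ⇒ ssssTqqqq   [T → s T q]
ssssTqqqq ⇒ ssssqqqq   [T → ε]

T ⇒ sTq ⇒ ssTqq ⇒ sssTqqq ⇒ ssssTqqqq ⇒ ssssqqqq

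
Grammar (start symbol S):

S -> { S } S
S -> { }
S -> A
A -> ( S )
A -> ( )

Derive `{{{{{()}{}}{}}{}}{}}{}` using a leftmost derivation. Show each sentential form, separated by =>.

S => {S}S => {{S}S}S => {{{S}S}S}S => {{{{S}S}S}S}S => {{{{{S}S}S}S}S}S => {{{{{A}S}S}S}S}S => {{{{{()}S}S}S}S}S => {{{{{()}{}}S}S}S}S => {{{{{()}{}}{}}S}S}S => {{{{{()}{}}{}}{}}S}S => {{{{{()}{}}{}}{}}{}}S => {{{{{()}{}}{}}{}}{}}{}

S => {S}S   [S -> { S } S]
{S}S => {{S}S}S   [S -> { S } S]
{{S}S}S => {{{S}S}S}S   [S -> { S } S]
{{{S}S}S}S => {{{{S}S}S}S}S   [S -> { S } S]
{{{{S}S}S}S}S => {{{{{S}S}S}S}S}S   [S -> { S } S]
{{{{{S}S}S}S}S}S => {{{{{A}S}S}S}S}S   [S -> A]
{{{{{A}S}S}S}S}S => {{{{{()}S}S}S}S}S   [A -> ( )]
{{{{{()}S}S}S}S}S => {{{{{()}{}}S}S}S}S   [S -> { }]
{{{{{()}{}}S}S}S}S => {{{{{()}{}}{}}S}S}S   [S -> { }]
{{{{{()}{}}{}}S}S}S => {{{{{()}{}}{}}{}}S}S   [S -> { }]
{{{{{()}{}}{}}{}}S}S => {{{{{()}{}}{}}{}}{}}S   [S -> { }]
{{{{{()}{}}{}}{}}{}}S => {{{{{()}{}}{}}{}}{}}{}   [S -> { }]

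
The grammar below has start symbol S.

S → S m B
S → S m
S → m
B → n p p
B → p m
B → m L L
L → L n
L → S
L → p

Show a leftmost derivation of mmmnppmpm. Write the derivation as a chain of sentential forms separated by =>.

S=>SmB=>SmBmB=>SmmBmB=>mmmBmB=>mmmnppmB=>mmmnppmpm

S => SmB   [S → S m B]
SmB => SmBmB   [S → S m B]
SmBmB => SmmBmB   [S → S m]
SmmBmB => mmmBmB   [S → m]
mmmBmB => mmmnppmB   [B → n p p]
mmmnppmB => mmmnppmpm   [B → p m]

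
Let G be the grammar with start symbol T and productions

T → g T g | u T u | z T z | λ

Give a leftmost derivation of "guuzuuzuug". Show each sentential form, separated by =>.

T => gTg => guTug => guuTuug => guuzTzuug => guuzuTuzuug => guuzuuzuug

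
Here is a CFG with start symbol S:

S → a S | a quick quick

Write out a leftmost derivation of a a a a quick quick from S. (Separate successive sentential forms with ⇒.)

S ⇒ a S   [S → a S]
a S ⇒ a a S   [S → a S]
a a S ⇒ a a a S   [S → a S]
a a a S ⇒ a a a a quick quick   [S → a quick quick]

S ⇒ a S ⇒ a a S ⇒ a a a S ⇒ a a a a quick quick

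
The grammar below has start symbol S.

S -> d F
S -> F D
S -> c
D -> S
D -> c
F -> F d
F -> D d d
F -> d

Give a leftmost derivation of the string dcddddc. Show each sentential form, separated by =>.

S => FD   [S -> F D]
FD => FdD   [F -> F d]
FdD => FddD   [F -> F d]
FddD => DddddD   [F -> D d d]
DddddD => SddddD   [D -> S]
SddddD => FDddddD   [S -> F D]
FDddddD => dDddddD   [F -> d]
dDddddD => dcddddD   [D -> c]
dcddddD => dcddddc   [D -> c]

S=>FD=>FdD=>FddD=>DddddD=>SddddD=>FDddddD=>dDddddD=>dcddddD=>dcddddc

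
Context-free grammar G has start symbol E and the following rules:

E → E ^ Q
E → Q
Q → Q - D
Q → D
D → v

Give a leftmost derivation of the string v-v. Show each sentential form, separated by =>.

E => Q => Q-D => D-D => v-D => v-v

E => Q   [E → Q]
Q => Q-D   [Q → Q - D]
Q-D => D-D   [Q → D]
D-D => v-D   [D → v]
v-D => v-v   [D → v]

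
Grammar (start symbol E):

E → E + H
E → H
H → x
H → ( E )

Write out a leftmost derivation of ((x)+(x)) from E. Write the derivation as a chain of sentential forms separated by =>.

E => H   [E → H]
H => (E)   [H → ( E )]
(E) => (E+H)   [E → E + H]
(E+H) => (H+H)   [E → H]
(H+H) => ((E)+H)   [H → ( E )]
((E)+H) => ((H)+H)   [E → H]
((H)+H) => ((x)+H)   [H → x]
((x)+H) => ((x)+(E))   [H → ( E )]
((x)+(E)) => ((x)+(H))   [E → H]
((x)+(H)) => ((x)+(x))   [H → x]

E => H => (E) => (E+H) => (H+H) => ((E)+H) => ((H)+H) => ((x)+H) => ((x)+(E)) => ((x)+(H)) => ((x)+(x))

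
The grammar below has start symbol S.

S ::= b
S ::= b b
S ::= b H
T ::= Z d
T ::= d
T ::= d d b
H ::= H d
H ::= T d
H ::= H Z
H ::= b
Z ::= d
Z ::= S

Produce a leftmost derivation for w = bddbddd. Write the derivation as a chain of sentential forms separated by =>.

S=>bH=>bHZ=>bHdZ=>bTddZ=>bddbddZ=>bddbddd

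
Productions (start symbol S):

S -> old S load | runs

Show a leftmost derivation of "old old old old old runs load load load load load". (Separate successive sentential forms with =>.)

S => old S load => old old S load load => old old old S load load load => old old old old S load load load load => old old old old old S load load load load load => old old old old old runs load load load load load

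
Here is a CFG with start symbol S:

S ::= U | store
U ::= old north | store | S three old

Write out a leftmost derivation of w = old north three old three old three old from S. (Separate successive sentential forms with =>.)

S => U   [S ::= U]
U => S three old   [U ::= S three old]
S three old => U three old   [S ::= U]
U three old => S three old three old   [U ::= S three old]
S three old three old => U three old three old   [S ::= U]
U three old three old => S three old three old three old   [U ::= S three old]
S three old three old three old => U three old three old three old   [S ::= U]
U three old three old three old => old north three old three old three old   [U ::= old north]

S => U => S three old => U three old => S three old three old => U three old three old => S three old three old three old => U three old three old three old => old north three old three old three old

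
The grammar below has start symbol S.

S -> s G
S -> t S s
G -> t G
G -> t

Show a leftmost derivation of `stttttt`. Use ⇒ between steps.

S ⇒ sG   [S -> s G]
sG ⇒ stG   [G -> t G]
stG ⇒ sttG   [G -> t G]
sttG ⇒ stttG   [G -> t G]
stttG ⇒ sttttG   [G -> t G]
sttttG ⇒ stttttG   [G -> t G]
stttttG ⇒ stttttt   [G -> t]

S ⇒ sG ⇒ stG ⇒ sttG ⇒ stttG ⇒ sttttG ⇒ stttttG ⇒ stttttt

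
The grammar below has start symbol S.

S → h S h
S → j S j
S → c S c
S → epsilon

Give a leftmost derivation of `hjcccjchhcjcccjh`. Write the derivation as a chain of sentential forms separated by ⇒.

S ⇒ hSh   [S → h S h]
hSh ⇒ hjSjh   [S → j S j]
hjSjh ⇒ hjcScjh   [S → c S c]
hjcScjh ⇒ hjccSccjh   [S → c S c]
hjccSccjh ⇒ hjcccScccjh   [S → c S c]
hjcccScccjh ⇒ hjcccjSjcccjh   [S → j S j]
hjcccjSjcccjh ⇒ hjcccjcScjcccjh   [S → c S c]
hjcccjcScjcccjh ⇒ hjcccjchShcjcccjh   [S → h S h]
hjcccjchShcjcccjh ⇒ hjcccjchhcjcccjh   [S → epsilon]

S ⇒ hSh ⇒ hjSjh ⇒ hjcScjh ⇒ hjccSccjh ⇒ hjcccScccjh ⇒ hjcccjSjcccjh ⇒ hjcccjcScjcccjh ⇒ hjcccjchShcjcccjh ⇒ hjcccjchhcjcccjh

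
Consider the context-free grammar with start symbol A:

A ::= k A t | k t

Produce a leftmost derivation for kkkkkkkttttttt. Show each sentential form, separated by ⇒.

A ⇒ kAt ⇒ kkAtt ⇒ kkkAttt ⇒ kkkkAtttt ⇒ kkkkkAttttt ⇒ kkkkkkAtttttt ⇒ kkkkkkkttttttt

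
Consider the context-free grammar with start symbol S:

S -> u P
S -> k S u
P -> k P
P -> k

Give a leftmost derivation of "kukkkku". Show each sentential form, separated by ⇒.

S ⇒ kSu   [S -> k S u]
kSu ⇒ kuPu   [S -> u P]
kuPu ⇒ kukPu   [P -> k P]
kukPu ⇒ kukkPu   [P -> k P]
kukkPu ⇒ kukkkPu   [P -> k P]
kukkkPu ⇒ kukkkku   [P -> k]

S⇒kSu⇒kuPu⇒kukPu⇒kukkPu⇒kukkkPu⇒kukkkku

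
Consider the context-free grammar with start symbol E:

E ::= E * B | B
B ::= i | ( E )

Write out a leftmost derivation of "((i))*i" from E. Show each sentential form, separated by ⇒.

E ⇒ E*B   [E ::= E * B]
E*B ⇒ B*B   [E ::= B]
B*B ⇒ (E)*B   [B ::= ( E )]
(E)*B ⇒ (B)*B   [E ::= B]
(B)*B ⇒ ((E))*B   [B ::= ( E )]
((E))*B ⇒ ((B))*B   [E ::= B]
((B))*B ⇒ ((i))*B   [B ::= i]
((i))*B ⇒ ((i))*i   [B ::= i]

E ⇒ E*B ⇒ B*B ⇒ (E)*B ⇒ (B)*B ⇒ ((E))*B ⇒ ((B))*B ⇒ ((i))*B ⇒ ((i))*i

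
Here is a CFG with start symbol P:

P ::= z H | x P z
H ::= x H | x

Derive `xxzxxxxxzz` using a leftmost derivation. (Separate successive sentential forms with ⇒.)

P ⇒ xPz ⇒ xxPzz ⇒ xxzHzz ⇒ xxzxHzz ⇒ xxzxxHzz ⇒ xxzxxxHzz ⇒ xxzxxxxHzz ⇒ xxzxxxxxzz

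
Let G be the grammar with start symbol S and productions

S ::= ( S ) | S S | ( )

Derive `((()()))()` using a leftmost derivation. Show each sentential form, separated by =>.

S => SS => (S)S => ((S))S => ((SS))S => ((()S))S => ((()()))S => ((()()))()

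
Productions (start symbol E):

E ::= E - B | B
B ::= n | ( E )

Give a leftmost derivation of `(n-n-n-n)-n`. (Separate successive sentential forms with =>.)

E => E-B => B-B => (E)-B => (E-B)-B => (E-B-B)-B => (E-B-B-B)-B => (B-B-B-B)-B => (n-B-B-B)-B => (n-n-B-B)-B => (n-n-n-B)-B => (n-n-n-n)-B => (n-n-n-n)-n

E => E-B   [E ::= E - B]
E-B => B-B   [E ::= B]
B-B => (E)-B   [B ::= ( E )]
(E)-B => (E-B)-B   [E ::= E - B]
(E-B)-B => (E-B-B)-B   [E ::= E - B]
(E-B-B)-B => (E-B-B-B)-B   [E ::= E - B]
(E-B-B-B)-B => (B-B-B-B)-B   [E ::= B]
(B-B-B-B)-B => (n-B-B-B)-B   [B ::= n]
(n-B-B-B)-B => (n-n-B-B)-B   [B ::= n]
(n-n-B-B)-B => (n-n-n-B)-B   [B ::= n]
(n-n-n-B)-B => (n-n-n-n)-B   [B ::= n]
(n-n-n-n)-B => (n-n-n-n)-n   [B ::= n]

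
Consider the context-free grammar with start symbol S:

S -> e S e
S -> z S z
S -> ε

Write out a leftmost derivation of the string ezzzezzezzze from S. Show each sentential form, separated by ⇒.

S⇒eSe⇒ezSze⇒ezzSzze⇒ezzzSzzze⇒ezzzeSezzze⇒ezzzezSzezzze⇒ezzzezzezzze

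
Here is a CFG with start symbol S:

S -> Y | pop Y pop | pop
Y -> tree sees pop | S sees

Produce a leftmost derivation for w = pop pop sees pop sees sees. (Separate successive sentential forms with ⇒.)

S ⇒ Y ⇒ S sees ⇒ Y sees ⇒ S sees sees ⇒ pop Y pop sees sees ⇒ pop S sees pop sees sees ⇒ pop pop sees pop sees sees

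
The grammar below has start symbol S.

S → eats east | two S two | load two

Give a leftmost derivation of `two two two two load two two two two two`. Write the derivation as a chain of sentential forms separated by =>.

S => two S two => two two S two two => two two two S two two two => two two two two S two two two two => two two two two load two two two two two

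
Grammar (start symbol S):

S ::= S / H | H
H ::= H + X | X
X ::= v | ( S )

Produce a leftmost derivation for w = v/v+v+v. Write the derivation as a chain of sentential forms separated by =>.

S => S/H => H/H => X/H => v/H => v/H+X => v/H+X+X => v/X+X+X => v/v+X+X => v/v+v+X => v/v+v+v

S => S/H   [S ::= S / H]
S/H => H/H   [S ::= H]
H/H => X/H   [H ::= X]
X/H => v/H   [X ::= v]
v/H => v/H+X   [H ::= H + X]
v/H+X => v/H+X+X   [H ::= H + X]
v/H+X+X => v/X+X+X   [H ::= X]
v/X+X+X => v/v+X+X   [X ::= v]
v/v+X+X => v/v+v+X   [X ::= v]
v/v+v+X => v/v+v+v   [X ::= v]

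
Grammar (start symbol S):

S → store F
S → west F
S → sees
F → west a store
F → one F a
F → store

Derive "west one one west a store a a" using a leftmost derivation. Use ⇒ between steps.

S ⇒ west F   [S → west F]
west F ⇒ west one F a   [F → one F a]
west one F a ⇒ west one one F a a   [F → one F a]
west one one F a a ⇒ west one one west a store a a   [F → west a store]

S ⇒ west F ⇒ west one F a ⇒ west one one F a a ⇒ west one one west a store a a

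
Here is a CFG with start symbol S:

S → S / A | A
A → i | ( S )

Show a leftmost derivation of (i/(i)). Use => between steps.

S => A   [S → A]
A => (S)   [A → ( S )]
(S) => (S/A)   [S → S / A]
(S/A) => (A/A)   [S → A]
(A/A) => (i/A)   [A → i]
(i/A) => (i/(S))   [A → ( S )]
(i/(S)) => (i/(A))   [S → A]
(i/(A)) => (i/(i))   [A → i]

S => A => (S) => (S/A) => (A/A) => (i/A) => (i/(S)) => (i/(A)) => (i/(i))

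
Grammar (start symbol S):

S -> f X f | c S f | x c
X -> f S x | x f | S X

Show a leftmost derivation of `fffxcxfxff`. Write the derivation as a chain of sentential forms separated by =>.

S => fXf   [S -> f X f]
fXf => fSXf   [X -> S X]
fSXf => ffXfXf   [S -> f X f]
ffXfXf => fffSxfXf   [X -> f S x]
fffSxfXf => fffxcxfXf   [S -> x c]
fffxcxfXf => fffxcxfxff   [X -> x f]

S => fXf => fSXf => ffXfXf => fffSxfXf => fffxcxfXf => fffxcxfxff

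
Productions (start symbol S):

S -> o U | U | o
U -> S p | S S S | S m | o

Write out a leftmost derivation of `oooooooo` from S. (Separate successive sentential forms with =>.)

S => oU => oSSS => ooSS => oooS => ooooU => ooooSSS => oooooUSS => ooooooSS => oooooooS => oooooooo

S => oU   [S -> o U]
oU => oSSS   [U -> S S S]
oSSS => ooSS   [S -> o]
ooSS => oooS   [S -> o]
oooS => ooooU   [S -> o U]
ooooU => ooooSSS   [U -> S S S]
ooooSSS => oooooUSS   [S -> o U]
oooooUSS => ooooooSS   [U -> o]
ooooooSS => oooooooS   [S -> o]
oooooooS => oooooooo   [S -> o]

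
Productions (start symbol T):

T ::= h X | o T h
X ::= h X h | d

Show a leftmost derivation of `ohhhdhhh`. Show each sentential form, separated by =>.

T => oTh => ohXh => ohhXhh => ohhhXhhh => ohhhdhhh

T => oTh   [T ::= o T h]
oTh => ohXh   [T ::= h X]
ohXh => ohhXhh   [X ::= h X h]
ohhXhh => ohhhXhhh   [X ::= h X h]
ohhhXhhh => ohhhdhhh   [X ::= d]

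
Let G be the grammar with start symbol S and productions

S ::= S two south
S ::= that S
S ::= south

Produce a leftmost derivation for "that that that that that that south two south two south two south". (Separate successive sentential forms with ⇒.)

S ⇒ S two south ⇒ that S two south ⇒ that S two south two south ⇒ that S two south two south two south ⇒ that that S two south two south two south ⇒ that that that S two south two south two south ⇒ that that that that S two south two south two south ⇒ that that that that that S two south two south two south ⇒ that that that that that that S two south two south two south ⇒ that that that that that that south two south two south two south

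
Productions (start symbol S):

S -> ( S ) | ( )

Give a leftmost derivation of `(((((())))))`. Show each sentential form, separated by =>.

S => (S) => ((S)) => (((S))) => ((((S)))) => (((((S))))) => (((((())))))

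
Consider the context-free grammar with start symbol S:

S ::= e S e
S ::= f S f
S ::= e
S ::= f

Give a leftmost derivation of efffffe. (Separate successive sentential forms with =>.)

S => eSe   [S ::= e S e]
eSe => efSfe   [S ::= f S f]
efSfe => effSffe   [S ::= f S f]
effSffe => efffffe   [S ::= f]

S => eSe => efSfe => effSffe => efffffe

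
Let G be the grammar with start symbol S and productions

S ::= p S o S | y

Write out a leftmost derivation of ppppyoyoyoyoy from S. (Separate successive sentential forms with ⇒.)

S⇒pSoS⇒ppSoSoS⇒pppSoSoSoS⇒ppppSoSoSoSoS⇒ppppyoSoSoSoS⇒ppppyoyoSoSoS⇒ppppyoyoyoSoS⇒ppppyoyoyoyoS⇒ppppyoyoyoyoy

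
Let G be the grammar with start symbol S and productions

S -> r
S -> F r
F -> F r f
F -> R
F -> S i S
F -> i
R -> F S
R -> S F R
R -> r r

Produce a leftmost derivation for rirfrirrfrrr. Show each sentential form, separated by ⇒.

S ⇒ Fr ⇒ Rr ⇒ SFRr ⇒ rFRr ⇒ rFrfRr ⇒ rSiSrfRr ⇒ rFriSrfRr ⇒ rFrfriSrfRr ⇒ rirfriSrfRr ⇒ rirfrirrfRr ⇒ rirfrirrfrrr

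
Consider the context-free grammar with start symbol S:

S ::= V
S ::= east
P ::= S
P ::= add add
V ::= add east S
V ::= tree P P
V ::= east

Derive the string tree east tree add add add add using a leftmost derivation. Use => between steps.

S => V => tree P P => tree S P => tree east P => tree east S => tree east V => tree east tree P P => tree east tree add add P => tree east tree add add add add

S => V   [S ::= V]
V => tree P P   [V ::= tree P P]
tree P P => tree S P   [P ::= S]
tree S P => tree east P   [S ::= east]
tree east P => tree east S   [P ::= S]
tree east S => tree east V   [S ::= V]
tree east V => tree east tree P P   [V ::= tree P P]
tree east tree P P => tree east tree add add P   [P ::= add add]
tree east tree add add P => tree east tree add add add add   [P ::= add add]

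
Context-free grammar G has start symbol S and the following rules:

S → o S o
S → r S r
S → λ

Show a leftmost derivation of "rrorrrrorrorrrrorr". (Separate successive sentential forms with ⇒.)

S ⇒ rSr ⇒ rrSrr ⇒ rroSorr ⇒ rrorSrorr ⇒ rrorrSrrorr ⇒ rrorrrSrrrorr ⇒ rrorrrrSrrrrorr ⇒ rrorrrroSorrrrorr ⇒ rrorrrrorSrorrrrorr ⇒ rrorrrrorrorrrrorr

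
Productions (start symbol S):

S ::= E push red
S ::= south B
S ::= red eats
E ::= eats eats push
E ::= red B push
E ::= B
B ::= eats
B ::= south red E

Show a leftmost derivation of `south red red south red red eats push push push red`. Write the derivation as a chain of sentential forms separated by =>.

S => E push red   [S ::= E push red]
E push red => B push red   [E ::= B]
B push red => south red E push red   [B ::= south red E]
south red E push red => south red red B push push red   [E ::= red B push]
south red red B push push red => south red red south red E push push red   [B ::= south red E]
south red red south red E push push red => south red red south red red B push push push red   [E ::= red B push]
south red red south red red B push push push red => south red red south red red eats push push push red   [B ::= eats]

S => E push red => B push red => south red E push red => south red red B push push red => south red red south red E push push red => south red red south red red B push push push red => south red red south red red eats push push push red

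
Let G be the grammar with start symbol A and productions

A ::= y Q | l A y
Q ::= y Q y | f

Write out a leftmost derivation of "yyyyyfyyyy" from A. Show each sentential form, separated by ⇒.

A ⇒ yQ   [A ::= y Q]
yQ ⇒ yyQy   [Q ::= y Q y]
yyQy ⇒ yyyQyy   [Q ::= y Q y]
yyyQyy ⇒ yyyyQyyy   [Q ::= y Q y]
yyyyQyyy ⇒ yyyyyQyyyy   [Q ::= y Q y]
yyyyyQyyyy ⇒ yyyyyfyyyy   [Q ::= f]

A ⇒ yQ ⇒ yyQy ⇒ yyyQyy ⇒ yyyyQyyy ⇒ yyyyyQyyyy ⇒ yyyyyfyyyy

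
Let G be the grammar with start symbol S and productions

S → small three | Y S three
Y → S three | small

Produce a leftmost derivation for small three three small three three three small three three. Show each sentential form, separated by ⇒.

S ⇒ Y S three   [S → Y S three]
Y S three ⇒ S three S three   [Y → S three]
S three S three ⇒ Y S three three S three   [S → Y S three]
Y S three three S three ⇒ S three S three three S three   [Y → S three]
S three S three three S three ⇒ small three three S three three S three   [S → small three]
small three three S three three S three ⇒ small three three small three three three S three   [S → small three]
small three three small three three three S three ⇒ small three three small three three three small three three   [S → small three]

S ⇒ Y S three ⇒ S three S three ⇒ Y S three three S three ⇒ S three S three three S three ⇒ small three three S three three S three ⇒ small three three small three three three S three ⇒ small three three small three three three small three three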